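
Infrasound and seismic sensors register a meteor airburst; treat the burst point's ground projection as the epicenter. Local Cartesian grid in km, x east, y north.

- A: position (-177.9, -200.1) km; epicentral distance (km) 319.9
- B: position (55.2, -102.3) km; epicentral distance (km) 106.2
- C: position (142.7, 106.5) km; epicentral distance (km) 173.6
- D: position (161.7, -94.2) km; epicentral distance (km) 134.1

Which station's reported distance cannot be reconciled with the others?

Solve using three stations at a time. Using A, B, D (subtract circle equations pairwise → linear system) gives (x, y) ≈ (69.3, 3.0).
Distances from that point to each station vs reported:
  A: calculated 319.9 vs reported 319.9 → residual 0.0 km
  B: calculated 106.2 vs reported 106.2 → residual 0.0 km
  C: calculated 126.9 vs reported 173.6 → residual 46.7 km
  D: calculated 134.1 vs reported 134.1 → residual 0.0 km
A, B, D are mutually consistent (residuals ≈ 0); C is off by 46.7 km.

C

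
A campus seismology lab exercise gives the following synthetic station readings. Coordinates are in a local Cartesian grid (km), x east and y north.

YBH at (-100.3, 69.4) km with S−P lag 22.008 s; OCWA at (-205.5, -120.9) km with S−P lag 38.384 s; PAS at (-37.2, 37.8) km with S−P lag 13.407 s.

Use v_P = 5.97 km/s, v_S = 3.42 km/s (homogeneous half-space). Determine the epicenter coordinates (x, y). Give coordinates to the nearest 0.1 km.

Distance from S−P lag: d = Δt · v_P v_S / (v_P − v_S) = Δt · (5.97·3.42)/(5.97−3.42) ≈ 8.0068·Δt.
So d_YBH = 176.21, d_OCWA = 307.33, d_PAS = 107.35 km.
Circle about each station: (x + 100.3)² + (y − 69.4)² = 176.21²; (x + 205.5)² + (y + 120.9)² = 307.33²; (x + 37.2)² + (y − 37.8)² = 107.35².
Subtracting the YBH equation from the OCWA and PAS equations removes the quadratic terms:
-210.4 x − 380.6 y = -21431.15
126.2 x − 63.2 y = 7462.17
Solving the 2×2 system: x ≈ 68.4, y ≈ 18.5 km.

x ≈ 68.4 km, y ≈ 18.5 km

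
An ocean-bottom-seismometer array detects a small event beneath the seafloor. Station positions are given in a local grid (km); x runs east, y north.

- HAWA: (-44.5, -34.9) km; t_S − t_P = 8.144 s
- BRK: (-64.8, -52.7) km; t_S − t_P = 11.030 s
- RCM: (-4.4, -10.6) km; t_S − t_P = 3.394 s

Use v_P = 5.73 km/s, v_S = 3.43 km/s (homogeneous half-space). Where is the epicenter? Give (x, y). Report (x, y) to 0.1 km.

x ≈ 23.3 km, y ≈ -19.2 km

Distance from S−P lag: d = Δt · v_P v_S / (v_P − v_S) = Δt · (5.73·3.43)/(5.73−3.43) ≈ 8.5452·Δt.
So d_HAWA = 69.59, d_BRK = 94.25, d_RCM = 29.00 km.
Circle about each station: (x + 44.5)² + (y + 34.9)² = 69.59²; (x + 64.8)² + (y + 52.7)² = 94.25²; (x + 4.4)² + (y + 10.6)² = 29.00².
Subtracting pairs of circle equations eliminates x²+y² and gives linear equations (the radical axes):
-40.6 x − 35.6 y = -262.22
80.2 x + 48.6 y = 935.23
Solving the 2×2 system: x ≈ 23.3, y ≈ -19.2 km.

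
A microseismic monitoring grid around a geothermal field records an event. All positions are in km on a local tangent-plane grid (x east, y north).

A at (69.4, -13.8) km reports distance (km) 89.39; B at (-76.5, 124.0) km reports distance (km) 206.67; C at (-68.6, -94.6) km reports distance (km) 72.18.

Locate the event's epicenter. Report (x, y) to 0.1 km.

(-1.3, -68.5)

Circle about each station: (x − 69.4)² + (y + 13.8)² = 89.39²; (x + 76.5)² + (y − 124.0)² = 206.67²; (x + 68.6)² + (y + 94.6)² = 72.18².
Subtracting pairs of circle equations eliminates x²+y² and gives linear equations (the radical axes):
-291.8 x + 275.6 y = -18500.47
-276.0 x − 161.6 y = 11428.94
Solving the 2×2 system: x ≈ -1.3, y ≈ -68.5 km.
Check against A (with the unrounded x, y): √((x − 69.4)²+(y + 13.8)²) = 89.39 ≈ 89.39 km. ✓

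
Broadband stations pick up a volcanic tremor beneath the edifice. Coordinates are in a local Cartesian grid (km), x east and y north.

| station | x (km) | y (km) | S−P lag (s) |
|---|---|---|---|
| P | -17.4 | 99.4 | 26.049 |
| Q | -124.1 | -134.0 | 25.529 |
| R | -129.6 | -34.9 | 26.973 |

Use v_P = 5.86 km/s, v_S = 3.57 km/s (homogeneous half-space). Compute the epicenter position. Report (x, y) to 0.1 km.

Distance from S−P lag: d = Δt · v_P v_S / (v_P − v_S) = Δt · (5.86·3.57)/(5.86−3.57) ≈ 9.1355·Δt.
So d_P = 237.97, d_Q = 233.22, d_R = 246.41 km.
Circle about each station: (x + 17.4)² + (y − 99.4)² = 237.97²; (x + 124.1)² + (y + 134.0)² = 233.22²; (x + 129.6)² + (y + 34.9)² = 246.41².
Subtracting the P equation from the Q and R equations removes the quadratic terms:
-213.4 x − 466.8 y = 25411.84
-224.4 x − 268.6 y = 3742.88
Solving the 2×2 system: x ≈ 107.1, y ≈ -103.4 km.

(107.1, -103.4)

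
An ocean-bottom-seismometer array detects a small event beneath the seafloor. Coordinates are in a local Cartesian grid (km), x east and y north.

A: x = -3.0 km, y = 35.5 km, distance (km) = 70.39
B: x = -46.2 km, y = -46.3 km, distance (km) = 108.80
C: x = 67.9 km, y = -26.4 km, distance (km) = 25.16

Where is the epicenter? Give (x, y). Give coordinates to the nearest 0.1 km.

Circle about each station: (x + 3.0)² + (y − 35.5)² = 70.39²; (x + 46.2)² + (y + 46.3)² = 108.80²; (x − 67.9)² + (y + 26.4)² = 25.16².
Subtracting pairs of circle equations eliminates x²+y² and gives linear equations (the radical axes):
-86.4 x − 163.6 y = -3873.81
141.8 x − 123.8 y = 8359.85
Solving the 2×2 system: x ≈ 54.5, y ≈ -5.1 km.
Check against A (with the unrounded x, y): √((x + 3.0)²+(y − 35.5)²) = 70.39 ≈ 70.39 km. ✓

x ≈ 54.5 km, y ≈ -5.1 km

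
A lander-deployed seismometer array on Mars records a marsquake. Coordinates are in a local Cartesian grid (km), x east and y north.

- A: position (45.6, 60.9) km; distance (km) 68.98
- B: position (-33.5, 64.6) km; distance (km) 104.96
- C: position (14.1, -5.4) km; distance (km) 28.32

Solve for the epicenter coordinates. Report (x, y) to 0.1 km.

Circle about each station: (x − 45.6)² + (y − 60.9)² = 68.98²; (x + 33.5)² + (y − 64.6)² = 104.96²; (x − 14.1)² + (y + 5.4)² = 28.32².
Subtracting the A equation from the B and C equations removes the quadratic terms:
-158.2 x + 7.4 y = -6751.12
-63.0 x − 132.6 y = -1603.98
Solving the 2×2 system: x ≈ 42.3, y ≈ -8.0 km.

42.3 km east, -8.0 km north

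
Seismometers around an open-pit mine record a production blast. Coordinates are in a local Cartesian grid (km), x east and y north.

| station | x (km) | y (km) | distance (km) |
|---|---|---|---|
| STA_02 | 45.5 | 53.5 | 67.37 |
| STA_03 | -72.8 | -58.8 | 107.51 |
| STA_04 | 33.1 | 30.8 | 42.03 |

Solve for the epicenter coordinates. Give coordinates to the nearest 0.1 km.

x ≈ 23.0 km, y ≈ -10.0 km

Circle about each station: (x − 45.5)² + (y − 53.5)² = 67.37²; (x + 72.8)² + (y + 58.8)² = 107.51²; (x − 33.1)² + (y − 30.8)² = 42.03².
Subtracting the STA_02 equation from the STA_03 and STA_04 equations removes the quadratic terms:
-236.6 x − 224.6 y = -3194.90
-24.8 x − 45.4 y = -116.05
Solving the 2×2 system: x ≈ 23.0, y ≈ -10.0 km.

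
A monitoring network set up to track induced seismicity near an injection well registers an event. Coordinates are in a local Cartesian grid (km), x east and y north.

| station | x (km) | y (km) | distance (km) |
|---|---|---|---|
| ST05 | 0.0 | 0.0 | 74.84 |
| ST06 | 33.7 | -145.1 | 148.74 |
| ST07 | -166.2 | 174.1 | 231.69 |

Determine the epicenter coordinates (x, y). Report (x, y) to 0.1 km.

Circle about each station: x² + y² = 74.84²; (x − 33.7)² + (y + 145.1)² = 148.74²; (x + 166.2)² + (y − 174.1)² = 231.69².
Subtracting pairs of circle equations eliminates x²+y² and gives linear equations (the radical axes):
67.4 x − 290.2 y = 5667.14
-332.4 x + 348.2 y = 9854.02
Solving the 2×2 system: x ≈ -66.2, y ≈ -34.9 km.

-66.2 km east, -34.9 km north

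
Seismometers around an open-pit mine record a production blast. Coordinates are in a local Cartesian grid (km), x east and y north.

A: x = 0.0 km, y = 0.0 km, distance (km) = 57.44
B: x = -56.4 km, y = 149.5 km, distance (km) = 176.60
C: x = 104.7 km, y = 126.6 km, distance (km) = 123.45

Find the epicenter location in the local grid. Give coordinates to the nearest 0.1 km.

x ≈ 55.9 km, y ≈ 13.2 km

Circle about each station: x² + y² = 57.44²; (x + 56.4)² + (y − 149.5)² = 176.60²; (x − 104.7)² + (y − 126.6)² = 123.45².
Subtracting pairs of circle equations eliminates x²+y² and gives linear equations (the radical axes):
-112.8 x + 299.0 y = -2357.00
209.4 x + 253.2 y = 15049.10
Solving the 2×2 system: x ≈ 55.9, y ≈ 13.2 km.
Check against A (with the unrounded x, y): √(x²+y²) = 57.44 ≈ 57.44 km. ✓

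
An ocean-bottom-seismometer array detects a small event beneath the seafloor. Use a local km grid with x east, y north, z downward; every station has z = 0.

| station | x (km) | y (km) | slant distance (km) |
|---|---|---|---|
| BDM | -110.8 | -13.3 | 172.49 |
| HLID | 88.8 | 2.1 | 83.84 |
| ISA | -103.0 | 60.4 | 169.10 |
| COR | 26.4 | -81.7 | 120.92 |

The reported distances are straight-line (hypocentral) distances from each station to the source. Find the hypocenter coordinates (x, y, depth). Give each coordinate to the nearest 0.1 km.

x ≈ 44.3 km, y ≈ 15.4 km, depth ≈ 69.8 km

Each station gives a sphere (x−x_i)² + (y−y_i)² + z² = d_i² (stations at z=0).
Subtracting the BDM sphere from HLID and ISA: z² cancels, leaving linear equations in x and y:
399.2 x + 30.8 y = 18159.97
15.6 x + 147.4 y = 2961.62
Solving: x ≈ 44.302, y ≈ 15.404 km (keep extra digits for the depth step; rounded: 44.3, 15.4).
Then from the BDM sphere: z² = 172.49² − (x + 110.8)² − (y + 13.3)² with x = 44.302, y = 15.404, so z ≈ 69.802 ≈ 69.8 km.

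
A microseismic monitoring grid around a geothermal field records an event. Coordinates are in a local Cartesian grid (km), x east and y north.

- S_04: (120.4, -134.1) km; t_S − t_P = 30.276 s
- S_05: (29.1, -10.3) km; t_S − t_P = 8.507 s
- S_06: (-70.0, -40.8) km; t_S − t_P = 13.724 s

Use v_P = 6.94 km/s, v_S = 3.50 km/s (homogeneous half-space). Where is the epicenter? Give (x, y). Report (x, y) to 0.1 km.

-10.0 km east, 35.3 km north

Distance from S−P lag: d = Δt · v_P v_S / (v_P − v_S) = Δt · (6.94·3.50)/(6.94−3.50) ≈ 7.0610·Δt.
So d_S_04 = 213.78, d_S_05 = 60.07, d_S_06 = 96.91 km.
Circle about each station: (x − 120.4)² + (y + 134.1)² = 213.78²; (x − 29.1)² + (y + 10.3)² = 60.07²; (x + 70.0)² + (y + 40.8)² = 96.91².
Subtracting pairs of circle equations eliminates x²+y² and gives linear equations (the radical axes):
-182.6 x + 247.6 y = 10567.41
-380.8 x + 186.6 y = 10396.01
Solving the 2×2 system: x ≈ -10.0, y ≈ 35.3 km.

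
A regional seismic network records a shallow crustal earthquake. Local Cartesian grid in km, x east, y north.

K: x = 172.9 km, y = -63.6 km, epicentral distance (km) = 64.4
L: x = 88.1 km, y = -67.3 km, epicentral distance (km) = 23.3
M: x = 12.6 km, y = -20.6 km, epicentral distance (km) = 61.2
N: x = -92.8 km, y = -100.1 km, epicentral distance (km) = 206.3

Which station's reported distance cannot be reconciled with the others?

Solve using three stations at a time. Using K, L, N (subtract circle equations pairwise → linear system) gives (x, y) ≈ (108.9, -56.5).
Distances from that point to each station vs reported:
  K: calculated 64.4 vs reported 64.4 → residual 0.0 km
  L: calculated 23.4 vs reported 23.3 → residual 0.1 km
  M: calculated 102.8 vs reported 61.2 → residual 41.6 km
  N: calculated 206.3 vs reported 206.3 → residual 0.0 km
K, L, N are mutually consistent (residuals ≈ 0); M is off by 41.6 km.

M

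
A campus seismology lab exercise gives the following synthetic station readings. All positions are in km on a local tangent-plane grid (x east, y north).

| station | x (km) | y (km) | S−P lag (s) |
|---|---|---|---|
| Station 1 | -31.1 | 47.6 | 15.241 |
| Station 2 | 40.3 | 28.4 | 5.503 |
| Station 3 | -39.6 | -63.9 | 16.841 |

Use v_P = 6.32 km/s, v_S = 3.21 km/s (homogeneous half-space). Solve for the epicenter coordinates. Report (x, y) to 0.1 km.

(53.2, -5.1)

Distance from S−P lag: d = Δt · v_P v_S / (v_P − v_S) = Δt · (6.32·3.21)/(6.32−3.21) ≈ 6.5232·Δt.
So d_Station 1 = 99.42, d_Station 2 = 35.90, d_Station 3 = 109.86 km.
Circle about each station: (x + 31.1)² + (y − 47.6)² = 99.42²; (x − 40.3)² + (y − 28.4)² = 35.90²; (x + 39.6)² + (y + 63.9)² = 109.86².
Subtracting the Station 1 equation from the Station 2 and Station 3 equations removes the quadratic terms:
142.8 x − 38.4 y = 7793.21
-17.0 x − 223.0 y = 233.52
Solving the 2×2 system: x ≈ 53.2, y ≈ -5.1 km.
Check against Station 1 (with the unrounded x, y): √((x + 31.1)²+(y − 47.6)²) = 99.42 ≈ 99.42 km. ✓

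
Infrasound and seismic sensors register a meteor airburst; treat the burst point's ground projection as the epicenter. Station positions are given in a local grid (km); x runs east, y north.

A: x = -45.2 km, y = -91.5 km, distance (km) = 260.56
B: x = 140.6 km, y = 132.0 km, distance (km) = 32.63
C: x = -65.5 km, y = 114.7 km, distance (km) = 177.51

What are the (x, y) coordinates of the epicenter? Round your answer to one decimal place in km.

112.0 km east, 116.3 km north

Circle about each station: (x + 45.2)² + (y + 91.5)² = 260.56²; (x − 140.6)² + (y − 132.0)² = 32.63²; (x + 65.5)² + (y − 114.7)² = 177.51².
Subtracting the A equation from the B and C equations removes the quadratic terms:
371.6 x + 447.0 y = 93603.87
-40.6 x + 412.4 y = 43412.76
Solving the 2×2 system: x ≈ 112.0, y ≈ 116.3 km.
Check against A (with the unrounded x, y): √((x + 45.2)²+(y + 91.5)²) = 260.56 ≈ 260.56 km. ✓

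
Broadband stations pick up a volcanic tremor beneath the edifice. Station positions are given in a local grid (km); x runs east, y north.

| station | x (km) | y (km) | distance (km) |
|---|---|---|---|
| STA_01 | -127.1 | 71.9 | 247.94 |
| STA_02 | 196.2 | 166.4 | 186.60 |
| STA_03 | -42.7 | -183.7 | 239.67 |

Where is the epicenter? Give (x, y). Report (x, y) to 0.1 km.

Circle about each station: (x + 127.1)² + (y − 71.9)² = 247.94²; (x − 196.2)² + (y − 166.4)² = 186.60²; (x + 42.7)² + (y + 183.7)² = 239.67².
Subtracting the STA_01 equation from the STA_02 and STA_03 equations removes the quadratic terms:
646.6 x + 189.0 y = 71514.06
168.8 x − 511.2 y = 18277.49
Solving the 2×2 system: x ≈ 110.4, y ≈ 0.7 km.
Check against STA_01 (with the unrounded x, y): √((x + 127.1)²+(y − 71.9)²) = 247.94 ≈ 247.94 km. ✓

(110.4, 0.7)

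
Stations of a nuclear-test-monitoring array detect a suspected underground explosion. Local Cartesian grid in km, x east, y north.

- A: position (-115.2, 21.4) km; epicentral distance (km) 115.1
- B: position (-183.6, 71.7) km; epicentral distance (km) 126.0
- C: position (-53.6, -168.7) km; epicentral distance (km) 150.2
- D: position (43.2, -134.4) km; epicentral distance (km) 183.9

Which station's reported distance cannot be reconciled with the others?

A

Solve using three stations at a time. Using B, C, D (subtract circle equations pairwise → linear system) gives (x, y) ≈ (-107.0, -28.3).
Distances from that point to each station vs reported:
  A: calculated 50.4 vs reported 115.1 → residual 64.7 km
  B: calculated 126.0 vs reported 126.0 → residual 0.0 km
  C: calculated 150.2 vs reported 150.2 → residual 0.0 km
  D: calculated 183.9 vs reported 183.9 → residual 0.0 km
B, C, D are mutually consistent (residuals ≈ 0); A is off by 64.7 km.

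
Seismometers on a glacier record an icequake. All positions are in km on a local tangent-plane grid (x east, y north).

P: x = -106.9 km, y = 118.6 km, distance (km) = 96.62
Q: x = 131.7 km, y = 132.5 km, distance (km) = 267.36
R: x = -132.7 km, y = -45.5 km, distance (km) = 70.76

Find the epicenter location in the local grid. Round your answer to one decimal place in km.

Circle about each station: (x + 106.9)² + (y − 118.6)² = 96.62²; (x − 131.7)² + (y − 132.5)² = 267.36²; (x + 132.7)² + (y + 45.5)² = 70.76².
Subtracting the P equation from the Q and R equations removes the quadratic terms:
477.2 x + 27.8 y = -52738.38
-51.6 x − 328.2 y = -1485.58
Solving the 2×2 system: x ≈ -111.8, y ≈ 22.1 km.
Check against P (with the unrounded x, y): √((x + 106.9)²+(y − 118.6)²) = 96.62 ≈ 96.62 km. ✓

-111.8 km east, 22.1 km north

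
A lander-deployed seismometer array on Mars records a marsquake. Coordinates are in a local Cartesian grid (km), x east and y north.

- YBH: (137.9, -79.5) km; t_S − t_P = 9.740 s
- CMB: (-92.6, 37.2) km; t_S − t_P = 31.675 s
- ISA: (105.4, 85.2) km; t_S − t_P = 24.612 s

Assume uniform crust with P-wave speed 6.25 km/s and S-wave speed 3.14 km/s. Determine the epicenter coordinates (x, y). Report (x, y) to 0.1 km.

Distance from S−P lag: d = Δt · v_P v_S / (v_P − v_S) = Δt · (6.25·3.14)/(6.25−3.14) ≈ 6.3103·Δt.
So d_YBH = 61.46, d_CMB = 199.88, d_ISA = 155.31 km.
Circle about each station: (x − 137.9)² + (y + 79.5)² = 61.46²; (x + 92.6)² + (y − 37.2)² = 199.88²; (x − 105.4)² + (y − 85.2)² = 155.31².
Subtracting pairs of circle equations eliminates x²+y² and gives linear equations (the radical axes):
-461.0 x + 233.4 y = -51552.74
-65.0 x + 329.4 y = -27312.32
Solving the 2×2 system: x ≈ 77.6, y ≈ -67.6 km.

77.6 km east, -67.6 km north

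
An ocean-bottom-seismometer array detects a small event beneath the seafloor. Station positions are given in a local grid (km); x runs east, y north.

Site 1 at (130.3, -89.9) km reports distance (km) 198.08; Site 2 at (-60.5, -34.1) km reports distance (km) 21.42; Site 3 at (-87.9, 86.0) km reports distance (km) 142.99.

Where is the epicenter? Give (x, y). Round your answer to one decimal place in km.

Circle about each station: (x − 130.3)² + (y + 89.9)² = 198.08²; (x + 60.5)² + (y + 34.1)² = 21.42²; (x + 87.9)² + (y − 86.0)² = 142.99².
Subtracting the Site 1 equation from the Site 2 and Site 3 equations removes the quadratic terms:
-381.6 x + 111.6 y = 18539.83
-436.4 x + 351.8 y = 8851.86
Solving the 2×2 system: x ≈ -64.7, y ≈ -55.1 km.
Check against Site 1 (with the unrounded x, y): √((x − 130.3)²+(y + 89.9)²) = 198.08 ≈ 198.08 km. ✓

(-64.7, -55.1)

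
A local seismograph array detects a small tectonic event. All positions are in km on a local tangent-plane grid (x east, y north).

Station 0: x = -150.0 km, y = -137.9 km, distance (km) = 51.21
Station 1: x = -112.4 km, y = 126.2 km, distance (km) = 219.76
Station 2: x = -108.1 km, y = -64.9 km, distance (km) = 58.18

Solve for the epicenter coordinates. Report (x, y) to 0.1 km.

Circle about each station: (x + 150.0)² + (y + 137.9)² = 51.21²; (x + 112.4)² + (y − 126.2)² = 219.76²; (x + 108.1)² + (y + 64.9)² = 58.18².
Subtracting the Station 0 equation from the Station 1 and Station 2 equations removes the quadratic terms:
75.2 x + 528.2 y = -58628.20
83.8 x + 146.0 y = -26381.24
Solving the 2×2 system: x ≈ -161.5, y ≈ -88.0 km.
Check against Station 0 (with the unrounded x, y): √((x + 150.0)²+(y + 137.9)²) = 51.20 ≈ 51.21 km. ✓

-161.5 km east, -88.0 km north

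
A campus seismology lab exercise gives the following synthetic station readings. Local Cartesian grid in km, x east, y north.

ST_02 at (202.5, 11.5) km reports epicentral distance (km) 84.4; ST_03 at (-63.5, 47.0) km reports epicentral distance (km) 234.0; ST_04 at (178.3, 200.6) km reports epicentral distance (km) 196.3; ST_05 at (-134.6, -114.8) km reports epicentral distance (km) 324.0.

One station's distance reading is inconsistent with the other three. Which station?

ST_02

Solve using three stations at a time. Using ST_03, ST_04, ST_05 (subtract circle equations pairwise → linear system) gives (x, y) ≈ (166.7, 4.5).
Distances from that point to each station vs reported:
  ST_02: calculated 36.5 vs reported 84.4 → residual 47.9 km
  ST_03: calculated 234.1 vs reported 234.0 → residual 0.1 km
  ST_04: calculated 196.4 vs reported 196.3 → residual 0.1 km
  ST_05: calculated 324.1 vs reported 324.0 → residual 0.1 km
ST_03, ST_04, ST_05 are mutually consistent (residuals ≈ 0); ST_02 is off by 47.9 km.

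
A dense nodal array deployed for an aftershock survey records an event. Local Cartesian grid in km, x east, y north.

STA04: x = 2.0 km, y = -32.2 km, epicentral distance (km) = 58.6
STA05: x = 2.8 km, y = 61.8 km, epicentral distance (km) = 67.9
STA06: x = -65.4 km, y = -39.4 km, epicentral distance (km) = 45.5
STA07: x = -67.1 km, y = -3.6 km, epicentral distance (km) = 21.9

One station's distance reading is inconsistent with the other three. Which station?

Solve using three stations at a time. Using STA04, STA06, STA07 (subtract circle equations pairwise → linear system) gives (x, y) ≈ (-45.8, 1.7).
Distances from that point to each station vs reported:
  STA04: calculated 58.6 vs reported 58.6 → residual 0.0 km
  STA05: calculated 77.3 vs reported 67.9 → residual 9.4 km
  STA06: calculated 45.5 vs reported 45.5 → residual 0.0 km
  STA07: calculated 21.9 vs reported 21.9 → residual 0.0 km
STA04, STA06, STA07 are mutually consistent (residuals ≈ 0); STA05 is off by 9.4 km.

STA05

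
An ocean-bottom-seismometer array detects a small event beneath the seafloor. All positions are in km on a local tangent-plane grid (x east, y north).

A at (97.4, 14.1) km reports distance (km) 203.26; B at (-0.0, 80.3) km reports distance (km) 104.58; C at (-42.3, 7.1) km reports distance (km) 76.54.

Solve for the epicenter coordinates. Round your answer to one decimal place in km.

-101.6 km east, 55.5 km north

Circle about each station: (x − 97.4)² + (y − 14.1)² = 203.26²; x² + (y − 80.3)² = 104.58²; (x + 42.3)² + (y − 7.1)² = 76.54².
Subtracting pairs of circle equations eliminates x²+y² and gives linear equations (the radical axes):
-194.8 x + 132.4 y = 27140.17
-279.4 x − 14.0 y = 27610.39
Solving the 2×2 system: x ≈ -101.6, y ≈ 55.5 km.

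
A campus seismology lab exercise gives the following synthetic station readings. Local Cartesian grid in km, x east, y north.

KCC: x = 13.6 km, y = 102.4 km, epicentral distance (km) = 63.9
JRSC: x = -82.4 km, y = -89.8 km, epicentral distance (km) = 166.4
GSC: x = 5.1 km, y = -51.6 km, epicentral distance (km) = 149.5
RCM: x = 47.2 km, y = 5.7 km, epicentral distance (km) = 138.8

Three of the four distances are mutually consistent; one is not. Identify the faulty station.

Solve using three stations at a time. Using JRSC, GSC, RCM (subtract circle equations pairwise → linear system) gives (x, y) ≈ (-72.3, 76.3).
Distances from that point to each station vs reported:
  KCC: calculated 89.8 vs reported 63.9 → residual 25.9 km
  JRSC: calculated 166.4 vs reported 166.4 → residual 0.0 km
  GSC: calculated 149.5 vs reported 149.5 → residual 0.0 km
  RCM: calculated 138.8 vs reported 138.8 → residual 0.0 km
JRSC, GSC, RCM are mutually consistent (residuals ≈ 0); KCC is off by 25.9 km.

KCC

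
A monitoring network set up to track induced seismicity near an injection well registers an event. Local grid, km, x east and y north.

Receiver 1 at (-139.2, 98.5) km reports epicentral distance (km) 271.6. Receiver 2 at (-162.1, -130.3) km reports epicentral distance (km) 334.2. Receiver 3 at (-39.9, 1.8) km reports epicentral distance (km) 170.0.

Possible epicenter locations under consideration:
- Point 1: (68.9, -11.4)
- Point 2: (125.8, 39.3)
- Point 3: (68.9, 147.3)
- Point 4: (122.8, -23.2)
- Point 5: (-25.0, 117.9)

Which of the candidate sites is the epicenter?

Point 2

For each candidate, compare |candidate − station| to the reported distance:
Point 1: residuals Receiver 1 36.3, Receiver 2 74.4, Receiver 3 60.4 → max 74.4 km
Point 2: residuals Receiver 1 0.1, Receiver 2 0.1, Receiver 3 0.1 → max 0.1 km
Point 3: residuals Receiver 1 57.9, Receiver 2 26.9, Receiver 3 11.7 → max 57.9 km
Point 4: residuals Receiver 1 17.3, Receiver 2 29.8, Receiver 3 5.4 → max 29.8 km
Point 5: residuals Receiver 1 155.8, Receiver 2 50.7, Receiver 3 52.9 → max 155.8 km
Only Point 2 has all residuals ≈ 0.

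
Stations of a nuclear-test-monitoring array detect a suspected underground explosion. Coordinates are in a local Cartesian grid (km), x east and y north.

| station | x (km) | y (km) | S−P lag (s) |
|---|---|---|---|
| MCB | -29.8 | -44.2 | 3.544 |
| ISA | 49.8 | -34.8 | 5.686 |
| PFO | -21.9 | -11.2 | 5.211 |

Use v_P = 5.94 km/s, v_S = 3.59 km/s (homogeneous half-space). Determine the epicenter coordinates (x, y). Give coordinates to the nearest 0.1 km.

Distance from S−P lag: d = Δt · v_P v_S / (v_P − v_S) = Δt · (5.94·3.59)/(5.94−3.59) ≈ 9.0743·Δt.
So d_MCB = 32.16, d_ISA = 51.60, d_PFO = 47.29 km.
Circle about each station: (x + 29.8)² + (y + 44.2)² = 32.16²; (x − 49.8)² + (y + 34.8)² = 51.60²; (x + 21.9)² + (y + 11.2)² = 47.29².
Subtracting pairs of circle equations eliminates x²+y² and gives linear equations (the radical axes):
159.2 x + 18.8 y = -778.89
15.8 x + 66.0 y = -3438.71
Solving the 2×2 system: x ≈ 1.3, y ≈ -52.4 km.
Check against MCB (with the unrounded x, y): √((x + 29.8)²+(y + 44.2)²) = 32.16 ≈ 32.16 km. ✓

x ≈ 1.3 km, y ≈ -52.4 km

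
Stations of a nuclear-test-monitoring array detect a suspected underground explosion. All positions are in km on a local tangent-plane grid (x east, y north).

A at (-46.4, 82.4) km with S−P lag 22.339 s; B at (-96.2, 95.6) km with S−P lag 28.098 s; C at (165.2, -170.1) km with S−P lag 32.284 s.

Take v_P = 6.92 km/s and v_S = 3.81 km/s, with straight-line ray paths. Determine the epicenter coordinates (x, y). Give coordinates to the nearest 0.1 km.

Distance from S−P lag: d = Δt · v_P v_S / (v_P − v_S) = Δt · (6.92·3.81)/(6.92−3.81) ≈ 8.4776·Δt.
So d_A = 189.38, d_B = 238.20, d_C = 273.69 km.
Circle about each station: (x + 46.4)² + (y − 82.4)² = 189.38²; (x + 96.2)² + (y − 95.6)² = 238.20²; (x − 165.2)² + (y + 170.1)² = 273.69².
Subtracting the A equation from the B and C equations removes the quadratic terms:
-99.6 x + 26.4 y = -11423.38
423.2 x − 505.0 y = 8240.90
Solving the 2×2 system: x ≈ 141.9, y ≈ 102.6 km.
Check against A (with the unrounded x, y): √((x + 46.4)²+(y − 82.4)²) = 189.36 ≈ 189.38 km. ✓

141.9 km east, 102.6 km north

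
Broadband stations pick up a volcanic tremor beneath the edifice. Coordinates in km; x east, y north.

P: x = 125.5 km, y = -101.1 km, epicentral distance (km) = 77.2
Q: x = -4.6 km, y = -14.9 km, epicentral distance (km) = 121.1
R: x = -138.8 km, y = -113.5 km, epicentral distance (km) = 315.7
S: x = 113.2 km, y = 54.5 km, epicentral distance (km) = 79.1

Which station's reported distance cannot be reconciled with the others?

R

Solve using three stations at a time. Using P, Q, S (subtract circle equations pairwise → linear system) gives (x, y) ≈ (116.1, -24.5).
Distances from that point to each station vs reported:
  P: calculated 77.2 vs reported 77.2 → residual 0.0 km
  Q: calculated 121.1 vs reported 121.1 → residual 0.0 km
  R: calculated 270.0 vs reported 315.7 → residual 45.7 km
  S: calculated 79.1 vs reported 79.1 → residual 0.0 km
P, Q, S are mutually consistent (residuals ≈ 0); R is off by 45.7 km.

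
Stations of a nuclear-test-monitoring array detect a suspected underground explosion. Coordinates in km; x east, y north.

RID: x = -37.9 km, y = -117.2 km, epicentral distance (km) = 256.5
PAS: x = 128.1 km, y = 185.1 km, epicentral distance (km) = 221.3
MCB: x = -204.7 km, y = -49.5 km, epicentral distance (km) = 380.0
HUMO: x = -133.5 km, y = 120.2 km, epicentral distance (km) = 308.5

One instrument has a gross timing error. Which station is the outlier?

Solve using three stations at a time. Using RID, MCB, HUMO (subtract circle equations pairwise → linear system) gives (x, y) ≈ (164.6, 40.4).
Distances from that point to each station vs reported:
  RID: calculated 256.6 vs reported 256.5 → residual 0.1 km
  PAS: calculated 149.2 vs reported 221.3 → residual 72.1 km
  MCB: calculated 380.0 vs reported 380.0 → residual 0.0 km
  HUMO: calculated 308.6 vs reported 308.5 → residual 0.1 km
RID, MCB, HUMO are mutually consistent (residuals ≈ 0); PAS is off by 72.1 km.

PAS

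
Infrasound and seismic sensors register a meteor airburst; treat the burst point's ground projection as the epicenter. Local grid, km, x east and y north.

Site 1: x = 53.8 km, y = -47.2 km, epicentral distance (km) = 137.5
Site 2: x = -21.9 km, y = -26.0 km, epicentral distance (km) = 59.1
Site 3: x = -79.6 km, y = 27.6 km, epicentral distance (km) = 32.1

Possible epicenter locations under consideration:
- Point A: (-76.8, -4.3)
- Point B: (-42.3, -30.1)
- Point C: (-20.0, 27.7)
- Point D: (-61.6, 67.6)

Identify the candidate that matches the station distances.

Point A

For each candidate, compare |candidate − station| to the reported distance:
Point A: residuals Site 1 0.0, Site 2 0.1, Site 3 0.1 → max 0.1 km
Point B: residuals Site 1 39.9, Site 2 38.3, Site 3 36.6 → max 39.9 km
Point C: residuals Site 1 32.4, Site 2 5.4, Site 3 27.5 → max 32.4 km
Point D: residuals Site 1 25.3, Site 2 42.6, Site 3 11.8 → max 42.6 km
Only Point A has all residuals ≈ 0.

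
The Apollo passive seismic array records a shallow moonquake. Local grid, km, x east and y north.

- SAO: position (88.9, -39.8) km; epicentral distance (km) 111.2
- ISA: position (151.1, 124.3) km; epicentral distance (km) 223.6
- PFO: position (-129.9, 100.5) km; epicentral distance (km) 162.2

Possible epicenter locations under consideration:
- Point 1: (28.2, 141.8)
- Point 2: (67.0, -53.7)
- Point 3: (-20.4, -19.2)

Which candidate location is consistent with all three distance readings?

For each candidate, compare |candidate − station| to the reported distance:
Point 1: residuals SAO 80.3, ISA 99.5, PFO 1.2 → max 99.5 km
Point 2: residuals SAO 85.3, ISA 26.7, PFO 87.9 → max 87.9 km
Point 3: residuals SAO 0.0, ISA 0.0, PFO 0.0 → max 0.0 km
Only Point 3 has all residuals ≈ 0.

Point 3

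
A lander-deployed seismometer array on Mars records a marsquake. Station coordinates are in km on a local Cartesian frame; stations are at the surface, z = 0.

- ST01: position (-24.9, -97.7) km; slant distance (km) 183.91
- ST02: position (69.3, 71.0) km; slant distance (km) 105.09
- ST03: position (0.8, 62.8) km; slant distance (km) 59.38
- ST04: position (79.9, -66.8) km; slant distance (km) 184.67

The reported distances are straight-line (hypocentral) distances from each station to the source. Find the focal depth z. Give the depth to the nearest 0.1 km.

Each station gives a sphere (x−x_i)² + (y−y_i)² + z² = d_i² (stations at z=0).
Subtracting the ST01 sphere from ST02 and ST03: z² cancels, leaving linear equations in x and y:
188.4 x + 337.4 y = 22457.17
51.4 x + 321.0 y = 24076.08
Solving: x ≈ -21.202, y ≈ 78.398 km (keep extra digits for the depth step; rounded: -21.2, 78.4).
Then from the ST01 sphere: z² = 183.91² − (x + 24.9)² − (y + 97.7)² with x = -21.202, y = 78.398, so z ≈ 52.903 ≈ 52.9 km.

depth ≈ 52.9 km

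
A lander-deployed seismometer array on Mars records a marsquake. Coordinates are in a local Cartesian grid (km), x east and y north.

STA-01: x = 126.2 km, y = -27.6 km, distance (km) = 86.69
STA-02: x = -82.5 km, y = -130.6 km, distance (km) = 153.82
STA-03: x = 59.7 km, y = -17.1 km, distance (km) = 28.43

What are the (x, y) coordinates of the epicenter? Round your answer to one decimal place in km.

Circle about each station: (x − 126.2)² + (y + 27.6)² = 86.69²; (x + 82.5)² + (y + 130.6)² = 153.82²; (x − 59.7)² + (y + 17.1)² = 28.43².
Subtracting pairs of circle equations eliminates x²+y² and gives linear equations (the radical axes):
-417.4 x − 206.0 y = -8971.03
-133.0 x + 21.0 y = -6124.81
Solving the 2×2 system: x ≈ 40.1, y ≈ -37.7 km.
Check against STA-01 (with the unrounded x, y): √((x − 126.2)²+(y + 27.6)²) = 86.69 ≈ 86.69 km. ✓

x ≈ 40.1 km, y ≈ -37.7 km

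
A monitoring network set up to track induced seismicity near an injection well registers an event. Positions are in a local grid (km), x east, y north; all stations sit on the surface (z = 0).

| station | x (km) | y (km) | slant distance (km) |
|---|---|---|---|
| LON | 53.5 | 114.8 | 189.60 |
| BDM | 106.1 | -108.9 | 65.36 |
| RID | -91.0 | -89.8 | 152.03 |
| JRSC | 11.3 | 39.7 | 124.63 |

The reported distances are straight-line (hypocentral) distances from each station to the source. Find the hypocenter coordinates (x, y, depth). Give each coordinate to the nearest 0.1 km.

x ≈ 57.9 km, y ≈ -73.0 km, depth ≈ 25.7 km

Each station gives a sphere (x−x_i)² + (y−y_i)² + z² = d_i² (stations at z=0).
Subtracting the LON sphere from BDM and RID: z² cancels, leaving linear equations in x and y:
105.2 x − 447.4 y = 38751.36
-289.0 x − 409.2 y = 13138.79
Solving: x ≈ 57.899, y ≈ -73.000 km (keep extra digits for the depth step; rounded: 57.9, -73.0).
Then from the LON sphere: z² = 189.60² − (x − 53.5)² − (y − 114.8)² with x = 57.899, y = -73.000, so z ≈ 25.690 ≈ 25.7 km.
Check against JRSC (with the unrounded solution): distance 124.63 ≈ 124.63 km. ✓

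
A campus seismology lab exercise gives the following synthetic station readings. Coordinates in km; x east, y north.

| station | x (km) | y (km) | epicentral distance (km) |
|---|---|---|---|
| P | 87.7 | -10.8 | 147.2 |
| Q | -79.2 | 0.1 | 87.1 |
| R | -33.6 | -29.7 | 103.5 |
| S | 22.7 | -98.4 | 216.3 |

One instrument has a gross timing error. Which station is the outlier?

S

Solve using three stations at a time. Using P, Q, R (subtract circle equations pairwise → linear system) gives (x, y) ≈ (-32.8, 73.8).
Distances from that point to each station vs reported:
  P: calculated 147.2 vs reported 147.2 → residual 0.0 km
  Q: calculated 87.1 vs reported 87.1 → residual 0.0 km
  R: calculated 103.5 vs reported 103.5 → residual 0.0 km
  S: calculated 180.9 vs reported 216.3 → residual 35.4 km
P, Q, R are mutually consistent (residuals ≈ 0); S is off by 35.4 km.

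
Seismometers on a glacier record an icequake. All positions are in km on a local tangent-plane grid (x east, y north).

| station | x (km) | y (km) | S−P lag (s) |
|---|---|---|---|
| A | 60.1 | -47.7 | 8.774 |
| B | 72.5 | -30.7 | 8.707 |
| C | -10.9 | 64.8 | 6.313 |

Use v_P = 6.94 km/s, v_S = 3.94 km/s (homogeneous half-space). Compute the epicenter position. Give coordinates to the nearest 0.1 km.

(3.9, 9.2)

Distance from S−P lag: d = Δt · v_P v_S / (v_P − v_S) = Δt · (6.94·3.94)/(6.94−3.94) ≈ 9.1145·Δt.
So d_A = 79.97, d_B = 79.36, d_C = 57.54 km.
Circle about each station: (x − 60.1)² + (y + 47.7)² = 79.97²; (x − 72.5)² + (y + 30.7)² = 79.36²; (x + 10.9)² + (y − 64.8)² = 57.54².
Subtracting the A equation from the B and C equations removes the quadratic terms:
24.8 x + 34.0 y = 408.63
-142.0 x + 225.0 y = 1514.90
Solving the 2×2 system: x ≈ 3.9, y ≈ 9.2 km.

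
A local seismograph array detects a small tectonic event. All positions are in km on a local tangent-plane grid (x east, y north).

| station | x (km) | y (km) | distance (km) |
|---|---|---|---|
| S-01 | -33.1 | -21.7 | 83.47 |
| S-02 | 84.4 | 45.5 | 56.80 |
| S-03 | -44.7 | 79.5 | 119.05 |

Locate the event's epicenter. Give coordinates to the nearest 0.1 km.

x ≈ 46.6 km, y ≈ 3.1 km

Circle about each station: (x + 33.1)² + (y + 21.7)² = 83.47²; (x − 84.4)² + (y − 45.5)² = 56.80²; (x + 44.7)² + (y − 79.5)² = 119.05².
Subtracting pairs of circle equations eliminates x²+y² and gives linear equations (the radical axes):
235.0 x + 134.4 y = 11368.11
-23.2 x + 202.4 y = -453.82
Solving the 2×2 system: x ≈ 46.6, y ≈ 3.1 km.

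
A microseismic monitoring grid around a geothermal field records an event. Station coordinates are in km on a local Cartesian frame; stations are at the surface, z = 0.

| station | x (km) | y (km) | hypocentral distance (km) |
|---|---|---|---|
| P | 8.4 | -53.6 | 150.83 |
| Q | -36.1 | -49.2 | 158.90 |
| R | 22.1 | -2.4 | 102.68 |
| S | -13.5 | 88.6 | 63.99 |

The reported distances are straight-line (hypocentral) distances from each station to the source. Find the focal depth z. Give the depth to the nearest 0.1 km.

Each station gives a sphere (x−x_i)² + (y−y_i)² + z² = d_i² (stations at z=0).
Subtracting the P sphere from Q and R: z² cancels, leaving linear equations in x and y:
-89.0 x + 8.8 y = -1719.19
27.4 x + 102.4 y = 9757.16
Solving: x ≈ 27.997, y ≈ 87.793 km (keep extra digits for the depth step; rounded: 28.0, 87.8).
Then from the P sphere: z² = 150.83² − (x − 8.4)² − (y + 53.6)² with x = 27.997, y = 87.793, so z ≈ 48.720 ≈ 48.7 km.
Check against S (with the unrounded solution): distance 64.00 ≈ 63.99 km. ✓

depth ≈ 48.7 km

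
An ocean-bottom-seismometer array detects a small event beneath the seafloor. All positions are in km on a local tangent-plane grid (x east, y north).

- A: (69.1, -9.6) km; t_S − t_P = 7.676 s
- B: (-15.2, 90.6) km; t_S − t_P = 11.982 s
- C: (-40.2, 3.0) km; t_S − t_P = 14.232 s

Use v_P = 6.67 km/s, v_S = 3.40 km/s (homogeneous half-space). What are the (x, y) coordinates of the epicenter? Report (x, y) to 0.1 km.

x ≈ 51.1 km, y ≈ 40.5 km

Distance from S−P lag: d = Δt · v_P v_S / (v_P − v_S) = Δt · (6.67·3.40)/(6.67−3.40) ≈ 6.9352·Δt.
So d_A = 53.23, d_B = 83.10, d_C = 98.70 km.
Circle about each station: (x − 69.1)² + (y + 9.6)² = 53.23²; (x + 15.2)² + (y − 90.6)² = 83.10²; (x + 40.2)² + (y − 3.0)² = 98.70².
Subtracting pairs of circle equations eliminates x²+y² and gives linear equations (the radical axes):
-168.6 x + 200.4 y = -499.75
-218.6 x + 25.2 y = -10150.19
Solving the 2×2 system: x ≈ 51.1, y ≈ 40.5 km.
Check against A (with the unrounded x, y): √((x − 69.1)²+(y + 9.6)²) = 53.23 ≈ 53.23 km. ✓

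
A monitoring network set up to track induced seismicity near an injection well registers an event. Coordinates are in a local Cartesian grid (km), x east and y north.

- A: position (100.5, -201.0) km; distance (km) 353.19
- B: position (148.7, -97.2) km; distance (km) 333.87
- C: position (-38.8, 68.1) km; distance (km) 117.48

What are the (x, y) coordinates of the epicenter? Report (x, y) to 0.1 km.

Circle about each station: (x − 100.5)² + (y + 201.0)² = 353.19²; (x − 148.7)² + (y + 97.2)² = 333.87²; (x + 38.8)² + (y − 68.1)² = 117.48².
Subtracting the A equation from the B and C equations removes the quadratic terms:
96.4 x + 207.6 y = -5667.72
-278.6 x + 538.2 y = 66583.43
Solving the 2×2 system: x ≈ -153.8, y ≈ 44.1 km.

x ≈ -153.8 km, y ≈ 44.1 km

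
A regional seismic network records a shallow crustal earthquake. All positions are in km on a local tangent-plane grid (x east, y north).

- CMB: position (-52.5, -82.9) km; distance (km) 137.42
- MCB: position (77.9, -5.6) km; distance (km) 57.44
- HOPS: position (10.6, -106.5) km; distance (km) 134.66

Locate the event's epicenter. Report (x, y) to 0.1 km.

Circle about each station: (x + 52.5)² + (y + 82.9)² = 137.42²; (x − 77.9)² + (y + 5.6)² = 57.44²; (x − 10.6)² + (y + 106.5)² = 134.66².
Subtracting the CMB equation from the MCB and HOPS equations removes the quadratic terms:
260.8 x + 154.6 y = 12056.01
126.2 x − 47.2 y = 2576.89
Solving the 2×2 system: x ≈ 30.4, y ≈ 26.7 km.
Check against CMB (with the unrounded x, y): √((x + 52.5)²+(y + 82.9)²) = 137.42 ≈ 137.42 km. ✓

30.4 km east, 26.7 km north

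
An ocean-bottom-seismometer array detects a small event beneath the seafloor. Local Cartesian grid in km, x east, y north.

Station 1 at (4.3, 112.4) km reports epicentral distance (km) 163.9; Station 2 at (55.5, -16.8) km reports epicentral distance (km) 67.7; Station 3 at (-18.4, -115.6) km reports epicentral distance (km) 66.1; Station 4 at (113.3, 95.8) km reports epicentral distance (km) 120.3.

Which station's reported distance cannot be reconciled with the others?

Station 4

Solve using three stations at a time. Using Station 1, Station 2, Station 3 (subtract circle equations pairwise → linear system) gives (x, y) ≈ (-2.7, -51.4).
Distances from that point to each station vs reported:
  Station 1: calculated 163.9 vs reported 163.9 → residual 0.0 km
  Station 2: calculated 67.7 vs reported 67.7 → residual 0.0 km
  Station 3: calculated 66.1 vs reported 66.1 → residual 0.0 km
  Station 4: calculated 187.4 vs reported 120.3 → residual 67.1 km
Station 1, Station 2, Station 3 are mutually consistent (residuals ≈ 0); Station 4 is off by 67.1 km.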